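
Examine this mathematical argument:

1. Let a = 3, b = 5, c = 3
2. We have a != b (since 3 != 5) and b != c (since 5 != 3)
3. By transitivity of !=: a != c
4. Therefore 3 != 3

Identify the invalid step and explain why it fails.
Step 3: By transitivity of !=: a != c

Step 3 incorrectly applies transitivity to the '!=' relation. Transitivity states: if a R b and b R c, then a R c. However, '!=' is not transitive. Counterexample: 3 != 5 and 5 != 3, but 3 = 3 (both equal 3). Transitivity holds for relations like <, <=, =, but not for !=.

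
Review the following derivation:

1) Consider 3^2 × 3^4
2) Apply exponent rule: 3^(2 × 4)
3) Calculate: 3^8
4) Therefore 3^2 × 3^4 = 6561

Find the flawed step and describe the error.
Step 2: Apply exponent rule: 3^(2 × 4)

Step 2 incorrectly states that a^b × a^c = a^(b×c). The correct rule is a^b × a^c = a^(b+c). The actual value is 3^2 × 3^4 = 3^6 = 729, not 3^8 = 6561.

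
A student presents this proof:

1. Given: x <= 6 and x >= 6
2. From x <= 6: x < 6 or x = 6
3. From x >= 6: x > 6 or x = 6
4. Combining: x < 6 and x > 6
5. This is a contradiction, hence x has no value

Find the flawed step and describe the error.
Step 4: Combining: x < 6 and x > 6

Step 4 incorrectly combines the conditions. From x <= 6 and x >= 6, the intersection is x = 6. The error treats the 'or' cases as 'and' requirements. The correct conclusion is that x = 6 is the unique solution, not that no solution exists.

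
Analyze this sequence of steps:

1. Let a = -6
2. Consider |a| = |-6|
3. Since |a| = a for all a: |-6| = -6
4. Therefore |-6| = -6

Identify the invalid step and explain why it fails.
Step 3: Since |a| = a for all a: |-6| = -6

Step 3 incorrectly states that |a| = a for all a. The correct definition is |a| = a when a >= 0, and |a| = -a when a < 0. Since -6 < 0, we have |-6| = -(-6) = 6, not -6.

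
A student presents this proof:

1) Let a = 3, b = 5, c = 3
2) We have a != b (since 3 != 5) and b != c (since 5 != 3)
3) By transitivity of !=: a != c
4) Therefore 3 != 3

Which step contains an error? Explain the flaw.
Step 3: By transitivity of !=: a != c

Step 3 incorrectly applies transitivity to the '!=' relation. Transitivity states: if a R b and b R c, then a R c. However, '!=' is not transitive. Counterexample: 3 != 5 and 5 != 3, but 3 = 3 (both equal 3). Transitivity holds for relations like <, <=, =, but not for !=.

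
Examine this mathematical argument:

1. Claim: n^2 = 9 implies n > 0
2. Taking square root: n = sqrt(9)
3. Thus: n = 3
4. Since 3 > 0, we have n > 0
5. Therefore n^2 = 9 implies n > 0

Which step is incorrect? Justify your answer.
Step 2: Taking square root: n = sqrt(9)

Step 2 takes the square root and assumes the positive root only. The equation n^2 = 9 actually has two solutions: n = 3 and n = -3. The proof silently assumes n > 0 without justification, then uses this assumption to conclude n > 0, which is circular. The counterexample n = -3 shows the claim is false.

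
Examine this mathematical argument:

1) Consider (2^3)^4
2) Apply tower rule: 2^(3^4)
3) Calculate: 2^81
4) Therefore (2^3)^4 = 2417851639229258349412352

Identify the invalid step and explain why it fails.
Step 2: Apply tower rule: 2^(3^4)

Step 2 incorrectly states that (a^b)^c = a^(b^c). The correct rule is (a^b)^c = a^(b×c). The actual value is (2^3)^4 = 2^12 = 4096, not 2^81 = 2417851639229258349412352.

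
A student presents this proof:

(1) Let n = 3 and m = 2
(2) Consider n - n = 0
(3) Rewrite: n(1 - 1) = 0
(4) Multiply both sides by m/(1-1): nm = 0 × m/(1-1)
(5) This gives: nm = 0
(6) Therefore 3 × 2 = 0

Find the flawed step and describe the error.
Step 4: Multiply both sides by m/(1-1): nm = 0 × m/(1-1)

Step 4 multiplies both sides by m/(1-1). However, 1-1 = 0, so this is multiplication by m/0, which is undefined. We cannot multiply by an undefined expression.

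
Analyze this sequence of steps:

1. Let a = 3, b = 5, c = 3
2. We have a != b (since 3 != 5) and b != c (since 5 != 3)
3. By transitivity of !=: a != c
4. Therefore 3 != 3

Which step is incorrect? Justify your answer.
Step 3: By transitivity of !=: a != c

Step 3 incorrectly applies transitivity to the '!=' relation. Transitivity states: if a R b and b R c, then a R c. However, '!=' is not transitive. Counterexample: 3 != 5 and 5 != 3, but 3 = 3 (both equal 3). Transitivity holds for relations like <, <=, =, but not for !=.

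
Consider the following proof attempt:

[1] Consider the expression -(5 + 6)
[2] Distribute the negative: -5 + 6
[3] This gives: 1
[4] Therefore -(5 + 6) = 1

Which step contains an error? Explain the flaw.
Step 2: Distribute the negative: -5 + 6

Step 2 incorrectly distributes the negative sign. The correct distribution is -(5 + 6) = -5 - 6 = -11. The negative must be applied to both terms, not just the first. The error treats -(5 + 6) as -5 + 6, which equals 1 instead of -11.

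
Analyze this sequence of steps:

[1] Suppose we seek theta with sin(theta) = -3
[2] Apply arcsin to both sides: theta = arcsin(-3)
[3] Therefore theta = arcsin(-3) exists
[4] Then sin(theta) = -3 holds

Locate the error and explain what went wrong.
Step 2: Apply arcsin to both sides: theta = arcsin(-3)

Step 2 applies arcsin to -3. However, arcsin(x) is only defined for x in [-1, 1] because sin(theta) can only produce values in that range. Since |-3| > 1, arcsin(-3) is undefined. There is no angle whose sine equals -3.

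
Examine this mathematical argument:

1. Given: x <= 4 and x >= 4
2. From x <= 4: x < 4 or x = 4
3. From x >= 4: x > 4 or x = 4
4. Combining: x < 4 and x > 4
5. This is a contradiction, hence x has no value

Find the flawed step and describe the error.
Step 4: Combining: x < 4 and x > 4

Step 4 incorrectly combines the conditions. From x <= 4 and x >= 4, the intersection is x = 4. The error treats the 'or' cases as 'and' requirements. The correct conclusion is that x = 4 is the unique solution, not that no solution exists.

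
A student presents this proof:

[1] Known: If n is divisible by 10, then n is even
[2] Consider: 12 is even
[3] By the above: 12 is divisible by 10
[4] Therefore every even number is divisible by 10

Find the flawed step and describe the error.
Step 3: By the above: 12 is divisible by 10

Step 3 commits the fallacy of affirming the consequent. The known fact 'divisible by 10 → even' does NOT imply 'even → divisible by 10'. That would be the converse, which is false. For example, 12 is even but 12 ÷ 10 = 1.20, which is not an integer.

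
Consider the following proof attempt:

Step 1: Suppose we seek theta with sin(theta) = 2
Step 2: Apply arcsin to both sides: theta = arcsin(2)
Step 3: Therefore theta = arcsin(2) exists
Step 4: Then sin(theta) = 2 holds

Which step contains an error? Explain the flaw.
Step 2: Apply arcsin to both sides: theta = arcsin(2)

Step 2 applies arcsin to 2. However, arcsin(x) is only defined for x in [-1, 1] because sin(theta) can only produce values in that range. Since |2| > 1, arcsin(2) is undefined. There is no angle whose sine equals 2.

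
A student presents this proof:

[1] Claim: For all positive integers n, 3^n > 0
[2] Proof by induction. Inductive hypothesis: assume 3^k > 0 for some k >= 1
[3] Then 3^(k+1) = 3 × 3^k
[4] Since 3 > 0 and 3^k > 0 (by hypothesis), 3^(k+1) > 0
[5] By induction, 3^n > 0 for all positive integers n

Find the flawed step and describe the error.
Step 5: By induction, 3^n > 0 for all positive integers n

Step 5 concludes the proof by induction, but no base case was ever established. A valid induction proof requires: (1) a base case proving 3^1 > 0, and (2) an inductive step showing IF 3^k > 0 THEN 3^(k+1) > 0. Steps 2-4 correctly establish the inductive step, but without the base case the conclusion in step 5 does not follow.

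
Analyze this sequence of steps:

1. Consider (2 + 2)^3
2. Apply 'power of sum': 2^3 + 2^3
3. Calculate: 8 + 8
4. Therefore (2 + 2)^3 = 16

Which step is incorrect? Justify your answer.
Step 2: Apply 'power of sum': 2^3 + 2^3

Step 2 incorrectly applies a non-existent rule '(a+b)^n = a^n + b^n'. This is false in general. The correct expansion uses the binomial theorem. The actual value is (2 + 2)^3 = 4^3 = 64, not 16.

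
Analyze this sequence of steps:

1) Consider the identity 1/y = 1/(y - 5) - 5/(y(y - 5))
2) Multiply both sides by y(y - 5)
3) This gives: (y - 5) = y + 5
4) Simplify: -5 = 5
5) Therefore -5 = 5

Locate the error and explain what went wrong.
Step 3: This gives: (y - 5) = y + 5

Step 3 makes a sign error when clearing denominators. Multiplying -5/(y(y - 5)) by y(y - 5) gives -5, not +5. The correct result is (y - 5) = y - 5, which is trivially true, not (y - 5) = y + 5. (Step 1 is a valid identity: 1/(y - 5) - 5/(y(y - 5)) = (y - 5)/(y(y - 5)) = 1/y.)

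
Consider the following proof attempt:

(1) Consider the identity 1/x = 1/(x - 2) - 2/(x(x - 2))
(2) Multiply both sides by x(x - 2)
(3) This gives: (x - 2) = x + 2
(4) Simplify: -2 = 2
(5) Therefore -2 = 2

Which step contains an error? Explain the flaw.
Step 3: This gives: (x - 2) = x + 2

Step 3 makes a sign error when clearing denominators. Multiplying -2/(x(x - 2)) by x(x - 2) gives -2, not +2. The correct result is (x - 2) = x - 2, which is trivially true, not (x - 2) = x + 2. (Step 1 is a valid identity: 1/(x - 2) - 2/(x(x - 2)) = (x - 2)/(x(x - 2)) = 1/x.)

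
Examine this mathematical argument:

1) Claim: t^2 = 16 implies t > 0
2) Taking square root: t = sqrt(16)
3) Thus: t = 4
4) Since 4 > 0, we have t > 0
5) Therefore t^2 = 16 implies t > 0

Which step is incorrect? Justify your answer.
Step 2: Taking square root: t = sqrt(16)

Step 2 takes the square root and assumes the positive root only. The equation t^2 = 16 actually has two solutions: t = 4 and t = -4. The proof silently assumes t > 0 without justification, then uses this assumption to conclude t > 0, which is circular. The counterexample t = -4 shows the claim is false.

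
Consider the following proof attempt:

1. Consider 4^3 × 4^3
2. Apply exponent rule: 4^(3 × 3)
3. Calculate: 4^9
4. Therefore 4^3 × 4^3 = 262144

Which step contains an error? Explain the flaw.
Step 2: Apply exponent rule: 4^(3 × 3)

Step 2 incorrectly states that a^b × a^c = a^(b×c). The correct rule is a^b × a^c = a^(b+c). The actual value is 4^3 × 4^3 = 4^6 = 4096, not 4^9 = 262144.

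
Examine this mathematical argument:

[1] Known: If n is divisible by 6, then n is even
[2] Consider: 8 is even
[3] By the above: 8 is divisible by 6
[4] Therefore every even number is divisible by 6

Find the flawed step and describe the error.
Step 3: By the above: 8 is divisible by 6

Step 3 commits the fallacy of affirming the consequent. The known fact 'divisible by 6 → even' does NOT imply 'even → divisible by 6'. That would be the converse, which is false. For example, 8 is even but 8 ÷ 6 = 1.33, which is not an integer.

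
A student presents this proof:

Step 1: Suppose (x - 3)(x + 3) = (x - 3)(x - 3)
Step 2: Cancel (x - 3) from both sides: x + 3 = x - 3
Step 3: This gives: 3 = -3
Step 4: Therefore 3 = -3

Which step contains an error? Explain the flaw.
Step 2: Cancel (x - 3) from both sides: x + 3 = x - 3

Step 2 cancels (x - 3) from both sides. This is only valid if (x - 3) ≠ 0, i.e., x ≠ 3. When x = 3, both sides equal zero regardless of the other factors. The correct approach requires considering x = 3 as a separate case.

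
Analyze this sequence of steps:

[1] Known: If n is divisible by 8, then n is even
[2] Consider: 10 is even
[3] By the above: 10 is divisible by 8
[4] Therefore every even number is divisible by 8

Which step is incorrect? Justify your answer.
Step 3: By the above: 10 is divisible by 8

Step 3 commits the fallacy of affirming the consequent. The known fact 'divisible by 8 → even' does NOT imply 'even → divisible by 8'. That would be the converse, which is false. For example, 10 is even but 10 ÷ 8 = 1.25, which is not an integer.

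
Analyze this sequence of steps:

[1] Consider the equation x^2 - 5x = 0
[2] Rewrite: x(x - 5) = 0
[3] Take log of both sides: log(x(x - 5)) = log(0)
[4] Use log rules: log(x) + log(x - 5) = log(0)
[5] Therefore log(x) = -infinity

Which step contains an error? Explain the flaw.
Step 3: Take log of both sides: log(x(x - 5)) = log(0)

Step 3 takes the logarithm of both sides, resulting in log(0) on the right side. The logarithm is only defined for positive numbers; log(0) is undefined (approaches negative infinity). This operation is invalid.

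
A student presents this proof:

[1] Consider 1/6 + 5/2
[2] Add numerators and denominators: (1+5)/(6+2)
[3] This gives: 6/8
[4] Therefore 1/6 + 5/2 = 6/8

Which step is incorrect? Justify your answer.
Step 2: Add numerators and denominators: (1+5)/(6+2)

Step 2 incorrectly adds fractions by separately adding numerators and denominators. This is wrong. The correct method requires a common denominator: 1/6 + 5/2 = (1×2 + 5×6)/(6×2) = 32/12 = 8/3. The method used gives 6/8, which is different.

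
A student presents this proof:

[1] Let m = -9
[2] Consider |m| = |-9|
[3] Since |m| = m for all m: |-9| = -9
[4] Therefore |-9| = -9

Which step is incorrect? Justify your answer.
Step 3: Since |m| = m for all m: |-9| = -9

Step 3 incorrectly states that |m| = m for all m. The correct definition is |m| = m when m >= 0, and |m| = -m when m < 0. Since -9 < 0, we have |-9| = -(-9) = 9, not -9.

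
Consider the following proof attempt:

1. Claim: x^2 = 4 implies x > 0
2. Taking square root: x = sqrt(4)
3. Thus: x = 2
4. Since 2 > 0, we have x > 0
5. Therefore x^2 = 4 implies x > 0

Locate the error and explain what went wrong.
Step 2: Taking square root: x = sqrt(4)

Step 2 takes the square root and assumes the positive root only. The equation x^2 = 4 actually has two solutions: x = 2 and x = -2. The proof silently assumes x > 0 without justification, then uses this assumption to conclude x > 0, which is circular. The counterexample x = -2 shows the claim is false.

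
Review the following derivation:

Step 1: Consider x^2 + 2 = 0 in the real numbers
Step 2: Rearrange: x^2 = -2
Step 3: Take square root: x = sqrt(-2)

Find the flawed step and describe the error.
Step 3: Take square root: x = sqrt(-2)

Step 3 takes the square root of -2, which is negative. In the real number system, the square root of a negative number is undefined. The equation x^2 + 2 = 0 has no real solutions. Square roots of negative numbers only exist in the complex numbers.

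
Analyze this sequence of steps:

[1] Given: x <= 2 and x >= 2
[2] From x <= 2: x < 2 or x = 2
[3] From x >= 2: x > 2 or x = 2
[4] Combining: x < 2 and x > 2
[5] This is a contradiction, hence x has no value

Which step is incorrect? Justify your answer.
Step 4: Combining: x < 2 and x > 2

Step 4 incorrectly combines the conditions. From x <= 2 and x >= 2, the intersection is x = 2. The error treats the 'or' cases as 'and' requirements. The correct conclusion is that x = 2 is the unique solution, not that no solution exists.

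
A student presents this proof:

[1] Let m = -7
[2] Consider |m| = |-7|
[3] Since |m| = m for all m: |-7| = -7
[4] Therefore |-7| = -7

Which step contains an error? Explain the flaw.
Step 3: Since |m| = m for all m: |-7| = -7

Step 3 incorrectly states that |m| = m for all m. The correct definition is |m| = m when m >= 0, and |m| = -m when m < 0. Since -7 < 0, we have |-7| = -(-7) = 7, not -7.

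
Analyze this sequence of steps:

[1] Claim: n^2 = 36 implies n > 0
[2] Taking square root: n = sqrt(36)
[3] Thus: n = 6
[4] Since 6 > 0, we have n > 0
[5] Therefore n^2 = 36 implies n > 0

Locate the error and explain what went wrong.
Step 2: Taking square root: n = sqrt(36)

Step 2 takes the square root and assumes the positive root only. The equation n^2 = 36 actually has two solutions: n = 6 and n = -6. The proof silently assumes n > 0 without justification, then uses this assumption to conclude n > 0, which is circular. The counterexample n = -6 shows the claim is false.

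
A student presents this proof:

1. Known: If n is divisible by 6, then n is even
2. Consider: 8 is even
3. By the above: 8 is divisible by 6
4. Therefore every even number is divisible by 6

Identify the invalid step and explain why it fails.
Step 3: By the above: 8 is divisible by 6

Step 3 commits the fallacy of affirming the consequent. The known fact 'divisible by 6 → even' does NOT imply 'even → divisible by 6'. That would be the converse, which is false. For example, 8 is even but 8 ÷ 6 = 1.33, which is not an integer.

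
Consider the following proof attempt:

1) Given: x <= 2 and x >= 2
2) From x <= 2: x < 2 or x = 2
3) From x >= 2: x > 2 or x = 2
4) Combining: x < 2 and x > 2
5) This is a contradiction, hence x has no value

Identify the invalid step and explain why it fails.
Step 4: Combining: x < 2 and x > 2

Step 4 incorrectly combines the conditions. From x <= 2 and x >= 2, the intersection is x = 2. The error treats the 'or' cases as 'and' requirements. The correct conclusion is that x = 2 is the unique solution, not that no solution exists.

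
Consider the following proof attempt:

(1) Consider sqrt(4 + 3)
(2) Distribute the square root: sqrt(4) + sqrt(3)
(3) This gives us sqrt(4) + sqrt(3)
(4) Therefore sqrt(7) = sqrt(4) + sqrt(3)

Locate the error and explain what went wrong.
Step 2: Distribute the square root: sqrt(4) + sqrt(3)

Step 2 incorrectly 'distributes' the square root over addition. The square root function does not distribute: sqrt(a + b) ≠ sqrt(a) + sqrt(b). In fact, sqrt(4 + 3) = sqrt(7) ≈ 2.6458, while sqrt(4) + sqrt(3) ≈ 3.7321.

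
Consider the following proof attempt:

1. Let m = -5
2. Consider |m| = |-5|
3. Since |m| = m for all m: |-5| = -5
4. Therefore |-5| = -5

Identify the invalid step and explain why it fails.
Step 3: Since |m| = m for all m: |-5| = -5

Step 3 incorrectly states that |m| = m for all m. The correct definition is |m| = m when m >= 0, and |m| = -m when m < 0. Since -5 < 0, we have |-5| = -(-5) = 5, not -5.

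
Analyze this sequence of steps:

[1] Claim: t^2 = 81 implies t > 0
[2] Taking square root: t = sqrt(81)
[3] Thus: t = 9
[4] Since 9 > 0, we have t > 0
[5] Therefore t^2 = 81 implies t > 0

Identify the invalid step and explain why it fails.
Step 2: Taking square root: t = sqrt(81)

Step 2 takes the square root and assumes the positive root only. The equation t^2 = 81 actually has two solutions: t = 9 and t = -9. The proof silently assumes t > 0 without justification, then uses this assumption to conclude t > 0, which is circular. The counterexample t = -9 shows the claim is false.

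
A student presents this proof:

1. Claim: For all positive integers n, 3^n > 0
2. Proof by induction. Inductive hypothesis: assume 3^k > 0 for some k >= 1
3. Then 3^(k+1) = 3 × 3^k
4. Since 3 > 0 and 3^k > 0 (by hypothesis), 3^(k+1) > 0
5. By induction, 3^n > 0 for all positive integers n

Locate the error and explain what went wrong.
Step 5: By induction, 3^n > 0 for all positive integers n

Step 5 concludes the proof by induction, but no base case was ever established. A valid induction proof requires: (1) a base case proving 3^1 > 0, and (2) an inductive step showing IF 3^k > 0 THEN 3^(k+1) > 0. Steps 2-4 correctly establish the inductive step, but without the base case the conclusion in step 5 does not follow.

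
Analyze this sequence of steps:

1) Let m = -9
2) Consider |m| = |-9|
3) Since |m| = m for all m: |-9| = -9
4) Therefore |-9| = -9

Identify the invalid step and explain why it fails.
Step 3: Since |m| = m for all m: |-9| = -9

Step 3 incorrectly states that |m| = m for all m. The correct definition is |m| = m when m >= 0, and |m| = -m when m < 0. Since -9 < 0, we have |-9| = -(-9) = 9, not -9.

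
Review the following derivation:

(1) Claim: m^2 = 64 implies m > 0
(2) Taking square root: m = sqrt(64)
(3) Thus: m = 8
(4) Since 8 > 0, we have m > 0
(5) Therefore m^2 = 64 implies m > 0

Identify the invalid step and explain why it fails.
Step 2: Taking square root: m = sqrt(64)

Step 2 takes the square root and assumes the positive root only. The equation m^2 = 64 actually has two solutions: m = 8 and m = -8. The proof silently assumes m > 0 without justification, then uses this assumption to conclude m > 0, which is circular. The counterexample m = -8 shows the claim is false.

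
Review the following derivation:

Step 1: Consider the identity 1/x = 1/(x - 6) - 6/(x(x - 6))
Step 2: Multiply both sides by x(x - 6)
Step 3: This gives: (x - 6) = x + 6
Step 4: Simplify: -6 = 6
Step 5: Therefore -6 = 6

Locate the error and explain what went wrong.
Step 3: This gives: (x - 6) = x + 6

Step 3 makes a sign error when clearing denominators. Multiplying -6/(x(x - 6)) by x(x - 6) gives -6, not +6. The correct result is (x - 6) = x - 6, which is trivially true, not (x - 6) = x + 6. (Step 1 is a valid identity: 1/(x - 6) - 6/(x(x - 6)) = (x - 6)/(x(x - 6)) = 1/x.)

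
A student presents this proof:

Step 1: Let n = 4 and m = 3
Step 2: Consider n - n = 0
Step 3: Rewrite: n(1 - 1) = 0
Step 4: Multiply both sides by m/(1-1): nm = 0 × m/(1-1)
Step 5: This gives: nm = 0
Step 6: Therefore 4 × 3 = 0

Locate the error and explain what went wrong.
Step 4: Multiply both sides by m/(1-1): nm = 0 × m/(1-1)

Step 4 multiplies both sides by m/(1-1). However, 1-1 = 0, so this is multiplication by m/0, which is undefined. We cannot multiply by an undefined expression.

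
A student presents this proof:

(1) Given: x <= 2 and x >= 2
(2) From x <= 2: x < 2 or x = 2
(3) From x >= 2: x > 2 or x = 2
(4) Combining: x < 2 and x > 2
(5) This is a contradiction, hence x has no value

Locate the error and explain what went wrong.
Step 4: Combining: x < 2 and x > 2

Step 4 incorrectly combines the conditions. From x <= 2 and x >= 2, the intersection is x = 2. The error treats the 'or' cases as 'and' requirements. The correct conclusion is that x = 2 is the unique solution, not that no solution exists.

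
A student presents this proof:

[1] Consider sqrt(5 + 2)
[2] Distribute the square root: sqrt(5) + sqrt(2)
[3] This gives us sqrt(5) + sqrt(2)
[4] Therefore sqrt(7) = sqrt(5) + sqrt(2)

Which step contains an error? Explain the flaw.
Step 2: Distribute the square root: sqrt(5) + sqrt(2)

Step 2 incorrectly 'distributes' the square root over addition. The square root function does not distribute: sqrt(a + b) ≠ sqrt(a) + sqrt(b). In fact, sqrt(5 + 2) = sqrt(7) ≈ 2.6458, while sqrt(5) + sqrt(2) ≈ 3.6503.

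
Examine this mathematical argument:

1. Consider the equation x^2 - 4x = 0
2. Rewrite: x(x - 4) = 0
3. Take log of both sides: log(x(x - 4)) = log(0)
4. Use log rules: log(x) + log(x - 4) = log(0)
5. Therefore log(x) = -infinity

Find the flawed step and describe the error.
Step 3: Take log of both sides: log(x(x - 4)) = log(0)

Step 3 takes the logarithm of both sides, resulting in log(0) on the right side. The logarithm is only defined for positive numbers; log(0) is undefined (approaches negative infinity). This operation is invalid.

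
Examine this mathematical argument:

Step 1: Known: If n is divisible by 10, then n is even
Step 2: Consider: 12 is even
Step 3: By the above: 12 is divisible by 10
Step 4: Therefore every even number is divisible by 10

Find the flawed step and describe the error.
Step 3: By the above: 12 is divisible by 10

Step 3 commits the fallacy of affirming the consequent. The known fact 'divisible by 10 → even' does NOT imply 'even → divisible by 10'. That would be the converse, which is false. For example, 12 is even but 12 ÷ 10 = 1.20, which is not an integer.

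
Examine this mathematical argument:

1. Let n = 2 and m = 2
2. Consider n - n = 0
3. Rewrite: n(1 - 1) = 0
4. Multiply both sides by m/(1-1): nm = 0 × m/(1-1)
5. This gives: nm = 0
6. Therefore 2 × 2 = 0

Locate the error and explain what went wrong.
Step 4: Multiply both sides by m/(1-1): nm = 0 × m/(1-1)

Step 4 multiplies both sides by m/(1-1). However, 1-1 = 0, so this is multiplication by m/0, which is undefined. We cannot multiply by an undefined expression.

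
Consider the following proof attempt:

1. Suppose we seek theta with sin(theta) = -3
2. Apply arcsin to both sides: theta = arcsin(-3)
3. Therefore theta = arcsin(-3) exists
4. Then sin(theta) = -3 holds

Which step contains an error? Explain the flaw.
Step 2: Apply arcsin to both sides: theta = arcsin(-3)

Step 2 applies arcsin to -3. However, arcsin(x) is only defined for x in [-1, 1] because sin(theta) can only produce values in that range. Since |-3| > 1, arcsin(-3) is undefined. There is no angle whose sine equals -3.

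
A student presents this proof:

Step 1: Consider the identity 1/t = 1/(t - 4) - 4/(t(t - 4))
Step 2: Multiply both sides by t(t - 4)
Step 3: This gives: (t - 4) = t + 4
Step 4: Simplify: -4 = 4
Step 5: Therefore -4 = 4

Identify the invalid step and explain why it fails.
Step 3: This gives: (t - 4) = t + 4

Step 3 makes a sign error when clearing denominators. Multiplying -4/(t(t - 4)) by t(t - 4) gives -4, not +4. The correct result is (t - 4) = t - 4, which is trivially true, not (t - 4) = t + 4. (Step 1 is a valid identity: 1/(t - 4) - 4/(t(t - 4)) = (t - 4)/(t(t - 4)) = 1/t.)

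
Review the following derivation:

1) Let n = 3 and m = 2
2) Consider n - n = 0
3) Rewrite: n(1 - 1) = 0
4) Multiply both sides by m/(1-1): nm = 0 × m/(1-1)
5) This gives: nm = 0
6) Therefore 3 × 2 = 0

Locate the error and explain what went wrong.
Step 4: Multiply both sides by m/(1-1): nm = 0 × m/(1-1)

Step 4 multiplies both sides by m/(1-1). However, 1-1 = 0, so this is multiplication by m/0, which is undefined. We cannot multiply by an undefined expression.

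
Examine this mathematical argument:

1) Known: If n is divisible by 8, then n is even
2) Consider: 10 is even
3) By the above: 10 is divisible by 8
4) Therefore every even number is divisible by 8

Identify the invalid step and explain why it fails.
Step 3: By the above: 10 is divisible by 8

Step 3 commits the fallacy of affirming the consequent. The known fact 'divisible by 8 → even' does NOT imply 'even → divisible by 8'. That would be the converse, which is false. For example, 10 is even but 10 ÷ 8 = 1.25, which is not an integer.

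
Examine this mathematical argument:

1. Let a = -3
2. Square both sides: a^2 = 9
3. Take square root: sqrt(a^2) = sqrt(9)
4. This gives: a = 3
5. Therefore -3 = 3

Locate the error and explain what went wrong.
Step 4: This gives: a = 3

Step 4 incorrectly states that sqrt(a^2) = a. The correct identity is sqrt(a^2) = |a|. Since a = -3 < 0, we have sqrt(a^2) = |-3| = 3, not a = -3.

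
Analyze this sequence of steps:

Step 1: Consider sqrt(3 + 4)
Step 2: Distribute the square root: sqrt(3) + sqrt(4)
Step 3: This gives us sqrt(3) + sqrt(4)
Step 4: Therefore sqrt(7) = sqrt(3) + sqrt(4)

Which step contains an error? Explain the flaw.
Step 2: Distribute the square root: sqrt(3) + sqrt(4)

Step 2 incorrectly 'distributes' the square root over addition. The square root function does not distribute: sqrt(a + b) ≠ sqrt(a) + sqrt(b). In fact, sqrt(3 + 4) = sqrt(7) ≈ 2.6458, while sqrt(3) + sqrt(4) ≈ 3.7321.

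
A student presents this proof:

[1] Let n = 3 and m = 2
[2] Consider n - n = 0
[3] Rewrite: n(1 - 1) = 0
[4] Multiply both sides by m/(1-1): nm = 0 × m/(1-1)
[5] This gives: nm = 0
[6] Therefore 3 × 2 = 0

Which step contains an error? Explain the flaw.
Step 4: Multiply both sides by m/(1-1): nm = 0 × m/(1-1)

Step 4 multiplies both sides by m/(1-1). However, 1-1 = 0, so this is multiplication by m/0, which is undefined. We cannot multiply by an undefined expression.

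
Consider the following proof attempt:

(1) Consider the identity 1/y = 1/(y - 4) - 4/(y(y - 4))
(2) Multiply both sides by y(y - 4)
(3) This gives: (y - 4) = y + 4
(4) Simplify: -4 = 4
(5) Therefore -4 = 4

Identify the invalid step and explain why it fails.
Step 3: This gives: (y - 4) = y + 4

Step 3 makes a sign error when clearing denominators. Multiplying -4/(y(y - 4)) by y(y - 4) gives -4, not +4. The correct result is (y - 4) = y - 4, which is trivially true, not (y - 4) = y + 4. (Step 1 is a valid identity: 1/(y - 4) - 4/(y(y - 4)) = (y - 4)/(y(y - 4)) = 1/y.)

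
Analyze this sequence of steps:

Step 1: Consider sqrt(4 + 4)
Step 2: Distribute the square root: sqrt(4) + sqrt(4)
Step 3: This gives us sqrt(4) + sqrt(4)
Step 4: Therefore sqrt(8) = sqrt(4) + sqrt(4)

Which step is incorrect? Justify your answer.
Step 2: Distribute the square root: sqrt(4) + sqrt(4)

Step 2 incorrectly 'distributes' the square root over addition. The square root function does not distribute: sqrt(a + b) ≠ sqrt(a) + sqrt(b). In fact, sqrt(4 + 4) = sqrt(8) ≈ 2.8284, while sqrt(4) + sqrt(4) ≈ 4.0000.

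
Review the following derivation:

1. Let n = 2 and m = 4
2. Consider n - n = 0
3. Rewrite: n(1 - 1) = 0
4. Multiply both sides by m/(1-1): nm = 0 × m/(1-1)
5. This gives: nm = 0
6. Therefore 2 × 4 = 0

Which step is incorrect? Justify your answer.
Step 4: Multiply both sides by m/(1-1): nm = 0 × m/(1-1)

Step 4 multiplies both sides by m/(1-1). However, 1-1 = 0, so this is multiplication by m/0, which is undefined. We cannot multiply by an undefined expression.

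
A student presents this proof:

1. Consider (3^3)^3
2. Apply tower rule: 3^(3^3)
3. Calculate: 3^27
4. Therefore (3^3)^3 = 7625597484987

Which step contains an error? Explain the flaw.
Step 2: Apply tower rule: 3^(3^3)

Step 2 incorrectly states that (a^b)^c = a^(b^c). The correct rule is (a^b)^c = a^(b×c). The actual value is (3^3)^3 = 3^9 = 19683, not 3^27 = 7625597484987.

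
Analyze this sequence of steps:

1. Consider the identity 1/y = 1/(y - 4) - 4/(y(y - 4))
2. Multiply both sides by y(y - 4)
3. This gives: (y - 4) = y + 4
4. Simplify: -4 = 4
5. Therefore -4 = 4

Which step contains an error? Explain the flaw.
Step 3: This gives: (y - 4) = y + 4

Step 3 makes a sign error when clearing denominators. Multiplying -4/(y(y - 4)) by y(y - 4) gives -4, not +4. The correct result is (y - 4) = y - 4, which is trivially true, not (y - 4) = y + 4. (Step 1 is a valid identity: 1/(y - 4) - 4/(y(y - 4)) = (y - 4)/(y(y - 4)) = 1/y.)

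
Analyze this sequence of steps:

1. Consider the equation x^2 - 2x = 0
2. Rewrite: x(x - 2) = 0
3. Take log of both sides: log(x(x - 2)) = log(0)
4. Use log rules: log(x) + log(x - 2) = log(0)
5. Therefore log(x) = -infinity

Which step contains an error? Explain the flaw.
Step 3: Take log of both sides: log(x(x - 2)) = log(0)

Step 3 takes the logarithm of both sides, resulting in log(0) on the right side. The logarithm is only defined for positive numbers; log(0) is undefined (approaches negative infinity). This operation is invalid.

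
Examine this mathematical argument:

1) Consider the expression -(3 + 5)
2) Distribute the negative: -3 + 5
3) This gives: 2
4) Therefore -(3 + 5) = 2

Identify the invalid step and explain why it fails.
Step 2: Distribute the negative: -3 + 5

Step 2 incorrectly distributes the negative sign. The correct distribution is -(3 + 5) = -3 - 5 = -8. The negative must be applied to both terms, not just the first. The error treats -(3 + 5) as -3 + 5, which equals 2 instead of -8.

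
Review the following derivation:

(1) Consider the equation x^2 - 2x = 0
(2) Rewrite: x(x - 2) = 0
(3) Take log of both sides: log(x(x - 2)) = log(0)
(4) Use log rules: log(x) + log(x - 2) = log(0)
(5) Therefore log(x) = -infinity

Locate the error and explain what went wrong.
Step 3: Take log of both sides: log(x(x - 2)) = log(0)

Step 3 takes the logarithm of both sides, resulting in log(0) on the right side. The logarithm is only defined for positive numbers; log(0) is undefined (approaches negative infinity). This operation is invalid.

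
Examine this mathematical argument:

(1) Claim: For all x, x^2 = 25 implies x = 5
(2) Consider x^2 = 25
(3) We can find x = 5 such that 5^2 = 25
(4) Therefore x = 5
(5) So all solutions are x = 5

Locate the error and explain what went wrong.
Step 4: Therefore x = 5

Step 4 incorrectly concludes that x = 5 is the only solution. The proof shows that x = 5 is A solution (existence), but does not show it is the ONLY solution (uniqueness). In fact, x = -5 is also a solution since (-5)^2 = 25. Finding one solution doesn't prove there are no others.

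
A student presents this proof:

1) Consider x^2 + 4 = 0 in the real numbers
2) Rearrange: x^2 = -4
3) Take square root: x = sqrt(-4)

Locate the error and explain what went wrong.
Step 3: Take square root: x = sqrt(-4)

Step 3 takes the square root of -4, which is negative. In the real number system, the square root of a negative number is undefined. The equation x^2 + 4 = 0 has no real solutions. Square roots of negative numbers only exist in the complex numbers.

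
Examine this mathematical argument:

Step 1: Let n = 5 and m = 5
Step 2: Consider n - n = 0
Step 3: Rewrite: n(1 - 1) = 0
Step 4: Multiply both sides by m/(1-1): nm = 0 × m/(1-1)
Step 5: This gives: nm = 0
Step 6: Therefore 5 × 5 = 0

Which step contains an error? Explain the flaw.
Step 4: Multiply both sides by m/(1-1): nm = 0 × m/(1-1)

Step 4 multiplies both sides by m/(1-1). However, 1-1 = 0, so this is multiplication by m/0, which is undefined. We cannot multiply by an undefined expression.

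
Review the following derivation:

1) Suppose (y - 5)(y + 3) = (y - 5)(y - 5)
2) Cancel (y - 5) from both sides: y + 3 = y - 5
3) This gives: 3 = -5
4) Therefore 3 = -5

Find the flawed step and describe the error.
Step 2: Cancel (y - 5) from both sides: y + 3 = y - 5

Step 2 cancels (y - 5) from both sides. This is only valid if (y - 5) ≠ 0, i.e., y ≠ 5. When y = 5, both sides equal zero regardless of the other factors. The correct approach requires considering y = 5 as a separate case.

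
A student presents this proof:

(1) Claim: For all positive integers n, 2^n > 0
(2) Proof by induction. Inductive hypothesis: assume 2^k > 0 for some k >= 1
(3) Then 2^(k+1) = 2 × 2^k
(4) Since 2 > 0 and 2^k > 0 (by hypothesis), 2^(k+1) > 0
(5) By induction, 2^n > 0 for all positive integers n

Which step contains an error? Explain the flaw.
Step 5: By induction, 2^n > 0 for all positive integers n

Step 5 concludes the proof by induction, but no base case was ever established. A valid induction proof requires: (1) a base case proving 2^1 > 0, and (2) an inductive step showing IF 2^k > 0 THEN 2^(k+1) > 0. Steps 2-4 correctly establish the inductive step, but without the base case the conclusion in step 5 does not follow.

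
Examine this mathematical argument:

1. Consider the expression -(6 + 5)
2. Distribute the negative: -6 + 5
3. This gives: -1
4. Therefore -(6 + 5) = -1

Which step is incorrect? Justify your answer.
Step 2: Distribute the negative: -6 + 5

Step 2 incorrectly distributes the negative sign. The correct distribution is -(6 + 5) = -6 - 5 = -11. The negative must be applied to both terms, not just the first. The error treats -(6 + 5) as -6 + 5, which equals -1 instead of -11.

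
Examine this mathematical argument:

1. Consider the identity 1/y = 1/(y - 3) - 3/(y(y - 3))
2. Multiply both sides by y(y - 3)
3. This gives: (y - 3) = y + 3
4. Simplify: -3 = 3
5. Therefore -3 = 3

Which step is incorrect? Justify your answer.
Step 3: This gives: (y - 3) = y + 3

Step 3 makes a sign error when clearing denominators. Multiplying -3/(y(y - 3)) by y(y - 3) gives -3, not +3. The correct result is (y - 3) = y - 3, which is trivially true, not (y - 3) = y + 3. (Step 1 is a valid identity: 1/(y - 3) - 3/(y(y - 3)) = (y - 3)/(y(y - 3)) = 1/y.)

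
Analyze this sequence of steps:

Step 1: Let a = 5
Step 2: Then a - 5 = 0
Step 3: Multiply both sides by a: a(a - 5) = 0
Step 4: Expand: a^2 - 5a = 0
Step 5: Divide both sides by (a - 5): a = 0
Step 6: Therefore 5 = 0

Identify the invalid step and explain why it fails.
Step 5: Divide both sides by (a - 5): a = 0

Step 5 divides both sides by (a - 5). However, since a = 5, we have (a - 5) = 0. Division by zero is undefined, making this step invalid.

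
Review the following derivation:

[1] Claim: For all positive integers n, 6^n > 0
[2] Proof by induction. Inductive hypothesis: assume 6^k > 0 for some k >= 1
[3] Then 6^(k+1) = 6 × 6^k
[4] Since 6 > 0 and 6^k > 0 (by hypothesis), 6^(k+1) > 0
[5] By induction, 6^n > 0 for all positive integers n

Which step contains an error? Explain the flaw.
Step 5: By induction, 6^n > 0 for all positive integers n

Step 5 concludes the proof by induction, but no base case was ever established. A valid induction proof requires: (1) a base case proving 6^1 > 0, and (2) an inductive step showing IF 6^k > 0 THEN 6^(k+1) > 0. Steps 2-4 correctly establish the inductive step, but without the base case the conclusion in step 5 does not follow.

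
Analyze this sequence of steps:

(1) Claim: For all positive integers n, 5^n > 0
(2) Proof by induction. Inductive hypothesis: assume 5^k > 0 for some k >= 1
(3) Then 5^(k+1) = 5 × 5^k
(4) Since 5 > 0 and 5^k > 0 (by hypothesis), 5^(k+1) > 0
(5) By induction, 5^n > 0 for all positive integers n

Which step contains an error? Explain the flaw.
Step 5: By induction, 5^n > 0 for all positive integers n

Step 5 concludes the proof by induction, but no base case was ever established. A valid induction proof requires: (1) a base case proving 5^1 > 0, and (2) an inductive step showing IF 5^k > 0 THEN 5^(k+1) > 0. Steps 2-4 correctly establish the inductive step, but without the base case the conclusion in step 5 does not follow.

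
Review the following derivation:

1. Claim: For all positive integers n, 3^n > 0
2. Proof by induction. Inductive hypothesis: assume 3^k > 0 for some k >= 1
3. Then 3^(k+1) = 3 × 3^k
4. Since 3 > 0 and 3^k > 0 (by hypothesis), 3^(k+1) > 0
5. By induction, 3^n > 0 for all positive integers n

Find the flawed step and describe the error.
Step 5: By induction, 3^n > 0 for all positive integers n

Step 5 concludes the proof by induction, but no base case was ever established. A valid induction proof requires: (1) a base case proving 3^1 > 0, and (2) an inductive step showing IF 3^k > 0 THEN 3^(k+1) > 0. Steps 2-4 correctly establish the inductive step, but without the base case the conclusion in step 5 does not follow.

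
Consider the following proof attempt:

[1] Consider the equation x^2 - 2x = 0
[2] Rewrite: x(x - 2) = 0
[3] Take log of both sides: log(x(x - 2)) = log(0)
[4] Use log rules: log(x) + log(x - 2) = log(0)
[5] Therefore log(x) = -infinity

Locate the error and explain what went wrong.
Step 3: Take log of both sides: log(x(x - 2)) = log(0)

Step 3 takes the logarithm of both sides, resulting in log(0) on the right side. The logarithm is only defined for positive numbers; log(0) is undefined (approaches negative infinity). This operation is invalid.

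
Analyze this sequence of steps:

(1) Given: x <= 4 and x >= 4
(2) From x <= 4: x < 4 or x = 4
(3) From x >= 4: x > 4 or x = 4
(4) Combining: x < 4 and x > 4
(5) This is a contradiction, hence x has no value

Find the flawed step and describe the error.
Step 4: Combining: x < 4 and x > 4

Step 4 incorrectly combines the conditions. From x <= 4 and x >= 4, the intersection is x = 4. The error treats the 'or' cases as 'and' requirements. The correct conclusion is that x = 4 is the unique solution, not that no solution exists.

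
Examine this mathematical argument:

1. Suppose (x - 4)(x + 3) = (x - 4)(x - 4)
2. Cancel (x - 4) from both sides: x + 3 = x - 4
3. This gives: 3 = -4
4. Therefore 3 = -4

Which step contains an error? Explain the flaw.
Step 2: Cancel (x - 4) from both sides: x + 3 = x - 4

Step 2 cancels (x - 4) from both sides. This is only valid if (x - 4) ≠ 0, i.e., x ≠ 4. When x = 4, both sides equal zero regardless of the other factors. The correct approach requires considering x = 4 as a separate case.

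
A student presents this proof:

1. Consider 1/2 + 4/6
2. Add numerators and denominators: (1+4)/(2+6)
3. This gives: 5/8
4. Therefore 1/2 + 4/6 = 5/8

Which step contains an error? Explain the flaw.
Step 2: Add numerators and denominators: (1+4)/(2+6)

Step 2 incorrectly adds fractions by separately adding numerators and denominators. This is wrong. The correct method requires a common denominator: 1/2 + 4/6 = (1×6 + 4×2)/(2×6) = 14/12 = 7/6. The method used gives 5/8, which is different.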